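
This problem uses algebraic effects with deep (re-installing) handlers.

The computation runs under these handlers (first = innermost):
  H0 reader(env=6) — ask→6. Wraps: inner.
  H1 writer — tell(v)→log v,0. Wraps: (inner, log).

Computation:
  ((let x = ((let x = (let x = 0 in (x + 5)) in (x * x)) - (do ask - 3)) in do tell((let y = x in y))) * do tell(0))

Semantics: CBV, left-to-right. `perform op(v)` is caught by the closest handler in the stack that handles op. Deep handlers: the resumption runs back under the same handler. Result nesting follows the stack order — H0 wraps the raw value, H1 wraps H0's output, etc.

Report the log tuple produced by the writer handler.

Answer: (22, 0)

Working:
ask @ H0 ⇒ 6
tell(22) @ H1 ⇒ log+=22
tell(0) @ H1 ⇒ log+=0
H0 returns 0
H1 returns (0, (22, 0))
= (0, (22, 0))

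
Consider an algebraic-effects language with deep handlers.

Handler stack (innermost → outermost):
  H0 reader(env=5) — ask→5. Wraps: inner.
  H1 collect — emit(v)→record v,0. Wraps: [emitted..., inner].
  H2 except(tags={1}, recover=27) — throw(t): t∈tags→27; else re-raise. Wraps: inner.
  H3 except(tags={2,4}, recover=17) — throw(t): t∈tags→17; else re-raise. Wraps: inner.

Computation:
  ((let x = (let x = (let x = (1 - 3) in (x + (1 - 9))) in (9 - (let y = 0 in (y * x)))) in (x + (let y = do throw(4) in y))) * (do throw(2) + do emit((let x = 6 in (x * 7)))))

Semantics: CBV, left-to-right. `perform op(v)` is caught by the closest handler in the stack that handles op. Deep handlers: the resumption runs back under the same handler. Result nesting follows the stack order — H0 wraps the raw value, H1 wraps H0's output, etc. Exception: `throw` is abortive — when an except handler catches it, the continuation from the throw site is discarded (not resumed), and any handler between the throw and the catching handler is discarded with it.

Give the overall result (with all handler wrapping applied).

Answer: 17

Step-by-step:
throw(4) @ H2 re-raised
throw(4) @ H3 caught ⇒ 17
= 17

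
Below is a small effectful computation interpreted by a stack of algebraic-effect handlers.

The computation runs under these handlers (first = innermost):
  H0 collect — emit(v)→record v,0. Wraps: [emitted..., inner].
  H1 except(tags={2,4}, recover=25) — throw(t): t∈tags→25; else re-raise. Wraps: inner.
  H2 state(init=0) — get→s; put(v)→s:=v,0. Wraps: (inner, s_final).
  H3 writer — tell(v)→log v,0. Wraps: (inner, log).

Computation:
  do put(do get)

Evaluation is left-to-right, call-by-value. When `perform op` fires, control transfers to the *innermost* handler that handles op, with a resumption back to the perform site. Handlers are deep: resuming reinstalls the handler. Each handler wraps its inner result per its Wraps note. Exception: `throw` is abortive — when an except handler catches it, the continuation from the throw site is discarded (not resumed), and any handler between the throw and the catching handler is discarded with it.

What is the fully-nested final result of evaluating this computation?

Working:
get @ H2 ⇒ 0
put(0) @ H2 ⇒ s:=0
H0 returns [0]
H1 returns [0]
H2 returns ([0], 0)
H3 returns (([0], 0), ())
= (([0], 0), ())

Answer: (([0], 0), ())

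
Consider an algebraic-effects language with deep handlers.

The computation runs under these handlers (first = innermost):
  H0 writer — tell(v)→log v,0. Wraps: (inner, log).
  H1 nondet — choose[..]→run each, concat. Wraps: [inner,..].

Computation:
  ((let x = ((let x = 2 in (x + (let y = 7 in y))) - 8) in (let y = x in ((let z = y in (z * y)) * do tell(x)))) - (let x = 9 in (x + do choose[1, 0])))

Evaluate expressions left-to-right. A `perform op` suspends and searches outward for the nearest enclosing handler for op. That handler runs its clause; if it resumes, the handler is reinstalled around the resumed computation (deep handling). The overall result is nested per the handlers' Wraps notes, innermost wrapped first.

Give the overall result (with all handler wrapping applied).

Answer: [(-10, (1)), (-9, (1))]

Evaluation trace:
tell(1) @ H0 ⇒ log+=1
choose[1, 0] @ H1
  branch[0] choose=1:
    H0 returns (-10, (1))
    H1 returns [(-10, (1))]
  branch[1] choose=0:
    H0 returns (-9, (1))
    H1 returns [(-9, (1))]
= [(-10, (1)), (-9, (1))]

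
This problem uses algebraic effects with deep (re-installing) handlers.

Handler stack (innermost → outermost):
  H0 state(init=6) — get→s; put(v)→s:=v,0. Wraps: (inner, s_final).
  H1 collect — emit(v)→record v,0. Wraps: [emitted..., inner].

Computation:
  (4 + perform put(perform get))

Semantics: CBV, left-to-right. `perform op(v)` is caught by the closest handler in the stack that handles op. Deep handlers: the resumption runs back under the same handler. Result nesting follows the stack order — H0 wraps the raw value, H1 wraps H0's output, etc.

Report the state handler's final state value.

Answer: 6

Step-by-step:
get @ H0 ⇒ 6
put(6) @ H0 ⇒ s:=6
H0 returns (4, 6)
H1 returns [(4, 6)]
= [(4, 6)]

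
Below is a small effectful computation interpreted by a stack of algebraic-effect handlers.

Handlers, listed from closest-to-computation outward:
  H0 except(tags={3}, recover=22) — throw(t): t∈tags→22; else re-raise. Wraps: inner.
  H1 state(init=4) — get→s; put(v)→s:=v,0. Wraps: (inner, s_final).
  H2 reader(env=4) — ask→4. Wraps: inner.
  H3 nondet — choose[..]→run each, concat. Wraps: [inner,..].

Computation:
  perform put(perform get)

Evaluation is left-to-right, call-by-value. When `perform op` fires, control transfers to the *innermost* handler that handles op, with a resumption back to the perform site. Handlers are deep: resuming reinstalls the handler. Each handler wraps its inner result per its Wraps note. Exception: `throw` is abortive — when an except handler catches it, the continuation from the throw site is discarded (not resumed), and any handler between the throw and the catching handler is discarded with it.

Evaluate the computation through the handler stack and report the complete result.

Answer: [(0, 4)]

Step-by-step:
get @ H1 ⇒ 4
put(4) @ H1 ⇒ s:=4
H0 returns 0
H1 returns (0, 4)
H2 returns (0, 4)
H3 returns [(0, 4)]
= [(0, 4)]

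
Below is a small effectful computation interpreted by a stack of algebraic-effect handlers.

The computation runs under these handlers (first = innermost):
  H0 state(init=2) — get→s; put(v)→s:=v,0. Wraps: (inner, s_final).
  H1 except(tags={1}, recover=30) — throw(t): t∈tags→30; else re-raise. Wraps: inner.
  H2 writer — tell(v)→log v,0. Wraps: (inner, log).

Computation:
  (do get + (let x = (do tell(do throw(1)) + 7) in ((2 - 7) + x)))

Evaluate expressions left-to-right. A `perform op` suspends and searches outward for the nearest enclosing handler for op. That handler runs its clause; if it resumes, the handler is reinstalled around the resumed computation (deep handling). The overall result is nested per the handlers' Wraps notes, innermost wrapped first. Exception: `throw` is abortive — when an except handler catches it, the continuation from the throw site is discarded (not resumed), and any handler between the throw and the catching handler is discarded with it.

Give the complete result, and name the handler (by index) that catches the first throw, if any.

Step-by-step:
get @ H0 ⇒ 2
throw(1) @ H1 caught ⇒ 30
H2 returns (30, ())
= (30, ())

Answer: (30, ()) ; first throw caught by: H1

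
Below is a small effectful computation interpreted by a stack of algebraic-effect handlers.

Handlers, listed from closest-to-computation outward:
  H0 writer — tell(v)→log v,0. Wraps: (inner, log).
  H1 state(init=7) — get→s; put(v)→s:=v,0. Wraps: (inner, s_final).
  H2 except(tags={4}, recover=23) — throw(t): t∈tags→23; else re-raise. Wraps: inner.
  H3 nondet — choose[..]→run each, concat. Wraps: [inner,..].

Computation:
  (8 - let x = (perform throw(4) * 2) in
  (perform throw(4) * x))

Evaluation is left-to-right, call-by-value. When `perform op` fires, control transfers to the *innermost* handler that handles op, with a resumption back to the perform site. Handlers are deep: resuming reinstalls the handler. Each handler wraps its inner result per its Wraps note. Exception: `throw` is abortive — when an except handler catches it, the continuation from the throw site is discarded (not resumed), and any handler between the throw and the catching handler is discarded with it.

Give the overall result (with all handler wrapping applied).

Step-by-step:
throw(4) @ H2 caught ⇒ 23
H3 returns [23]
= [23]

Answer: [23]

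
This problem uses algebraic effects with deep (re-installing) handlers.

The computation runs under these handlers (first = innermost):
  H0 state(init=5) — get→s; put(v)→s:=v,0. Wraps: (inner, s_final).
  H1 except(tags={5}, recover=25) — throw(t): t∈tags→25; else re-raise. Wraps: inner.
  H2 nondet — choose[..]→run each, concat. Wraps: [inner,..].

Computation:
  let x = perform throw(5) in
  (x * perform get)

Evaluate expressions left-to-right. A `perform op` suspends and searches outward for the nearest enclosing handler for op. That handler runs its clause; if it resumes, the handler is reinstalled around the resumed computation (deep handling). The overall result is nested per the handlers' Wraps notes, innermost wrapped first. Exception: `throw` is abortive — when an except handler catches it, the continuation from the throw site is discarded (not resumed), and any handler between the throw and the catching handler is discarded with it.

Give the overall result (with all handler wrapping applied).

Working:
throw(5) @ H1 caught ⇒ 25
H2 returns [25]
= [25]

Answer: [25]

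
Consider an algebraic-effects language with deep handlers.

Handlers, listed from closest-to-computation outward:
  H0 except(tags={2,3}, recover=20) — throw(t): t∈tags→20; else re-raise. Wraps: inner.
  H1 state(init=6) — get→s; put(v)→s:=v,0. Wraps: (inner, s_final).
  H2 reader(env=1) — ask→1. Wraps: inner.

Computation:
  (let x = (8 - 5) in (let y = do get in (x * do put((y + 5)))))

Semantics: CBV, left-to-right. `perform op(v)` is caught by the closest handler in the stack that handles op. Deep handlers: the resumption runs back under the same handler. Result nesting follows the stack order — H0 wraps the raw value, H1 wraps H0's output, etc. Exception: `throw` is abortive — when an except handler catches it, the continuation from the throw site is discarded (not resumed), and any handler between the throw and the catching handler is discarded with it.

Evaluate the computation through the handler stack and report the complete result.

Evaluation trace:
get @ H1 ⇒ 6
put(11) @ H1 ⇒ s:=11
H0 returns 0
H1 returns (0, 11)
H2 returns (0, 11)
= (0, 11)

Answer: (0, 11)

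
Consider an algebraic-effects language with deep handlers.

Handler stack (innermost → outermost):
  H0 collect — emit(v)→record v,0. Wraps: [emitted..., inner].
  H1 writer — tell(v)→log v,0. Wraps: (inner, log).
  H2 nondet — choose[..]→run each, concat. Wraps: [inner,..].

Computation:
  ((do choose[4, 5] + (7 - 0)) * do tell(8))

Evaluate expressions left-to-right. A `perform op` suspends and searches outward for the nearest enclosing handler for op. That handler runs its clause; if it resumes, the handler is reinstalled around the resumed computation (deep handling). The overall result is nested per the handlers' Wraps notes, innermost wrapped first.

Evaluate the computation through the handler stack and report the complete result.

Evaluation trace:
choose[4, 5] @ H2
  branch[0] choose=4:
    tell(8) @ H1 ⇒ log+=8
    H0 returns [0]
    H1 returns ([0], (8))
    H2 returns [([0], (8))]
  branch[1] choose=5:
    tell(8) @ H1 ⇒ log+=8
    H0 returns [0]
    H1 returns ([0], (8))
    H2 returns [([0], (8))]
= [([0], (8)), ([0], (8))]

Answer: [([0], (8)), ([0], (8))]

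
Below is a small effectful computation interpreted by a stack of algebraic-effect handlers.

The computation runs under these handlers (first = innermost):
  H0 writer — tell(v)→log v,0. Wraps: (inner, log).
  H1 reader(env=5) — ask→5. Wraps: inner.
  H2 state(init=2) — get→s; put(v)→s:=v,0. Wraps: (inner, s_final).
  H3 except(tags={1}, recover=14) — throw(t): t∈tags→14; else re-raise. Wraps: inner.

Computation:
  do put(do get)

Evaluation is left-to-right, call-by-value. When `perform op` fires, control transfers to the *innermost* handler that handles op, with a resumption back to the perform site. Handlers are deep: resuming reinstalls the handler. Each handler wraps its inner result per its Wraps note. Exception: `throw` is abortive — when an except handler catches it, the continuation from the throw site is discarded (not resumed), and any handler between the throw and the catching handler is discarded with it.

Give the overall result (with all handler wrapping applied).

Working:
get @ H2 ⇒ 2
put(2) @ H2 ⇒ s:=2
H0 returns (0, ())
H1 returns (0, ())
H2 returns ((0, ()), 2)
H3 returns ((0, ()), 2)
= ((0, ()), 2)

Answer: ((0, ()), 2)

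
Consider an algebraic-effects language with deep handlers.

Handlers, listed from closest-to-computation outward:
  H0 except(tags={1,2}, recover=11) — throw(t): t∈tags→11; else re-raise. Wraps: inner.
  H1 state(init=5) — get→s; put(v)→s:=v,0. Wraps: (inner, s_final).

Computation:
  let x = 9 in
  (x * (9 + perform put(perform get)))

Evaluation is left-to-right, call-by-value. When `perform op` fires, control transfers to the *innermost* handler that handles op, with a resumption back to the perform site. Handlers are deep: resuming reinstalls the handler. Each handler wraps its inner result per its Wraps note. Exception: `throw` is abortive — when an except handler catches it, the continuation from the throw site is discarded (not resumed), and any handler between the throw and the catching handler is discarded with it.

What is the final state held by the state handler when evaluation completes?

Answer: 5

Working:
get @ H1 ⇒ 5
put(5) @ H1 ⇒ s:=5
H0 returns 81
H1 returns (81, 5)
= (81, 5)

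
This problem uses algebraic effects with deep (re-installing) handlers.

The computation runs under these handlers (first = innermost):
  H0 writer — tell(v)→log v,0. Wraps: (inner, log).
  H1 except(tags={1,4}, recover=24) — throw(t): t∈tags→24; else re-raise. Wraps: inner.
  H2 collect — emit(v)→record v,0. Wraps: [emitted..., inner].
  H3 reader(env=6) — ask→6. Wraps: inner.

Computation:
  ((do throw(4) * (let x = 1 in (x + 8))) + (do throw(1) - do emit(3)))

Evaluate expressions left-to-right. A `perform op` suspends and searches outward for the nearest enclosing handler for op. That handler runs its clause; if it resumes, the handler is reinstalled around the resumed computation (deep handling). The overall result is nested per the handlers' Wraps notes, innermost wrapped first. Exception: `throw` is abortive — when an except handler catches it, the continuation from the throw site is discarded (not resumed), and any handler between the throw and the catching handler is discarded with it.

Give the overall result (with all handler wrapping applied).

Answer: [24]

Evaluation trace:
throw(4) @ H1 caught ⇒ 24
H2 returns [24]
H3 returns [24]
= [24]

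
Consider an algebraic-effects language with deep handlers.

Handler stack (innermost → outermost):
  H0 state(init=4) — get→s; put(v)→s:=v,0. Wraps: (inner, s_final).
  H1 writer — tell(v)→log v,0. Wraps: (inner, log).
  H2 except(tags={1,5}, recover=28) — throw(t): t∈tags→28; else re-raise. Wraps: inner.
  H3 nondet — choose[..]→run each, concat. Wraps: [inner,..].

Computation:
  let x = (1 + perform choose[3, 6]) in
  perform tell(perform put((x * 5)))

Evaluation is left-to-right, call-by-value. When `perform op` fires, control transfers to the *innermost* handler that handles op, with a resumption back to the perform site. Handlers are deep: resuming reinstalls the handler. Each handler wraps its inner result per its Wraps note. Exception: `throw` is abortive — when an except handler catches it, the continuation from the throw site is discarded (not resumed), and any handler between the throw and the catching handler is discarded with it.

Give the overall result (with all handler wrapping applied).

Answer: [((0, 20), (0)), ((0, 35), (0))]

Working:
choose[3, 6] @ H3
  branch[0] choose=3:
    put(20) @ H0 ⇒ s:=20
    tell(0) @ H1 ⇒ log+=0
    H0 returns (0, 20)
    H1 returns ((0, 20), (0))
    H2 returns ((0, 20), (0))
    H3 returns [((0, 20), (0))]
  branch[1] choose=6:
    put(35) @ H0 ⇒ s:=35
    tell(0) @ H1 ⇒ log+=0
    H0 returns (0, 35)
    H1 returns ((0, 35), (0))
    H2 returns ((0, 35), (0))
    H3 returns [((0, 35), (0))]
= [((0, 20), (0)), ((0, 35), (0))]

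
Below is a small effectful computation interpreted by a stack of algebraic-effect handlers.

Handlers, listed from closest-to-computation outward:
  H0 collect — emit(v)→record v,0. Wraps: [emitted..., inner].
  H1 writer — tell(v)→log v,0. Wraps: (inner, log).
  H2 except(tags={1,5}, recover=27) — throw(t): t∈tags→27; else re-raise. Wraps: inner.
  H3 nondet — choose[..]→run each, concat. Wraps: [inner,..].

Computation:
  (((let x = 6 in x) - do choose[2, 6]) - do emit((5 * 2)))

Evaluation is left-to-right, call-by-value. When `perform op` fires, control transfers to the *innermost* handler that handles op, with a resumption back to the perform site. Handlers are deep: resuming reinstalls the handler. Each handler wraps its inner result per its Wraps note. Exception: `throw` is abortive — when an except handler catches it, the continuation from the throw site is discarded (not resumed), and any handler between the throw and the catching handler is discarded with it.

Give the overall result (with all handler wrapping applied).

Answer: [([10, 4], ()), ([10, 0], ())]

Step-by-step:
choose[2, 6] @ H3
  branch[0] choose=2:
    emit(10) @ H0 ⇒ out+=10
    H0 returns [10, 4]
    H1 returns ([10, 4], ())
    H2 returns ([10, 4], ())
    H3 returns [([10, 4], ())]
  branch[1] choose=6:
    emit(10) @ H0 ⇒ out+=10
    H0 returns [10, 0]
    H1 returns ([10, 0], ())
    H2 returns ([10, 0], ())
    H3 returns [([10, 0], ())]
= [([10, 4], ()), ([10, 0], ())]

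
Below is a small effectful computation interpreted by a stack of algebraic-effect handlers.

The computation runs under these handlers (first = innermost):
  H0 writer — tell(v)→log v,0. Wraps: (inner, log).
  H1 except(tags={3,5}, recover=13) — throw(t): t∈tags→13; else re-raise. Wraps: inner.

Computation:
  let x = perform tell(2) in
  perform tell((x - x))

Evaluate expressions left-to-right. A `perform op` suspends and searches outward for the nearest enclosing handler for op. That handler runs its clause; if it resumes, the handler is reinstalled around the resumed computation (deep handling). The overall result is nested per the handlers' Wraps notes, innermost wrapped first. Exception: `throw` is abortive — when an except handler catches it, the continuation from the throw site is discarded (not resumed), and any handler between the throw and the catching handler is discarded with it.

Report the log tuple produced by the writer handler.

Evaluation trace:
tell(2) @ H0 ⇒ log+=2
tell(0) @ H0 ⇒ log+=0
H0 returns (0, (2, 0))
H1 returns (0, (2, 0))
= (0, (2, 0))

Answer: (2, 0)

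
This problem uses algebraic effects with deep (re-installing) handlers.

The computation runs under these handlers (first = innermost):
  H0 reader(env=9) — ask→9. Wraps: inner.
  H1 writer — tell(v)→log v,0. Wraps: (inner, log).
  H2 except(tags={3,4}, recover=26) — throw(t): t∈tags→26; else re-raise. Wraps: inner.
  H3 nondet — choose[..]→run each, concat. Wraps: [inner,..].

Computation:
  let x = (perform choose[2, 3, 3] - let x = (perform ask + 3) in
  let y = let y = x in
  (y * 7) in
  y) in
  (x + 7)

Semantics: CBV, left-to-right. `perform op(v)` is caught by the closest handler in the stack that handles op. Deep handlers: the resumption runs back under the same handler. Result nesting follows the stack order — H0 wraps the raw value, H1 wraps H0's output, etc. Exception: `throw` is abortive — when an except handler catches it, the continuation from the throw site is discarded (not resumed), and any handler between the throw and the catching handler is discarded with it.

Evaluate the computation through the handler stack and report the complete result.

Evaluation trace:
choose[2, 3, 3] @ H3
  branch[0] choose=2:
    ask @ H0 ⇒ 9
    H0 returns -75
    H1 returns (-75, ())
    H2 returns (-75, ())
    H3 returns [(-75, ())]
  branch[1] choose=3:
    ask @ H0 ⇒ 9
    H0 returns -74
    H1 returns (-74, ())
    H2 returns (-74, ())
    H3 returns [(-74, ())]
  branch[2] choose=3:
    ask @ H0 ⇒ 9
    H0 returns -74
    H1 returns (-74, ())
    H2 returns (-74, ())
    H3 returns [(-74, ())]
= [(-75, ()), (-74, ()), (-74, ())]

Answer: [(-75, ()), (-74, ()), (-74, ())]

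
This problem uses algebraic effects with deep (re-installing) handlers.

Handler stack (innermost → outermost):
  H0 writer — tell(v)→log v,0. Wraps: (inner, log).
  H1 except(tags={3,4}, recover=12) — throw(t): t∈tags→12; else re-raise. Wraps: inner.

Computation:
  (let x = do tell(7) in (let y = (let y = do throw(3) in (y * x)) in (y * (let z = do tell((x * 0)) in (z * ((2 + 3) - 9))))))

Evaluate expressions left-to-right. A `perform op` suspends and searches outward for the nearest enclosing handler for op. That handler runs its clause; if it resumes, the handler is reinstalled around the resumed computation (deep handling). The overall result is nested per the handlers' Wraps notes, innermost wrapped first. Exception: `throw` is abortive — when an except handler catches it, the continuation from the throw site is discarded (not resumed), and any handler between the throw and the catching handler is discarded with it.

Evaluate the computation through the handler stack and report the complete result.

Step-by-step:
tell(7) @ H0 ⇒ log+=7
throw(3) @ H1 caught ⇒ 12
= 12

Answer: 12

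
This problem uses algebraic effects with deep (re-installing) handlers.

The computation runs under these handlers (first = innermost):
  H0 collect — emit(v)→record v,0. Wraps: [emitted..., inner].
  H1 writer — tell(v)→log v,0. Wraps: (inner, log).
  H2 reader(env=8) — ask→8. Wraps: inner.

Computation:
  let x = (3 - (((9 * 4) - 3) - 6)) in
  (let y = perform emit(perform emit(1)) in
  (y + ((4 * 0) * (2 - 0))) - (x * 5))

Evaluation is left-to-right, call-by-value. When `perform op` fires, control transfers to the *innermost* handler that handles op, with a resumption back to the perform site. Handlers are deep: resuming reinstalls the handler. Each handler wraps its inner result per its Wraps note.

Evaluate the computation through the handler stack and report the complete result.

Answer: ([1, 0, 120], ())

Working:
emit(1) @ H0 ⇒ out+=1
emit(0) @ H0 ⇒ out+=0
H0 returns [1, 0, 120]
H1 returns ([1, 0, 120], ())
H2 returns ([1, 0, 120], ())
= ([1, 0, 120], ())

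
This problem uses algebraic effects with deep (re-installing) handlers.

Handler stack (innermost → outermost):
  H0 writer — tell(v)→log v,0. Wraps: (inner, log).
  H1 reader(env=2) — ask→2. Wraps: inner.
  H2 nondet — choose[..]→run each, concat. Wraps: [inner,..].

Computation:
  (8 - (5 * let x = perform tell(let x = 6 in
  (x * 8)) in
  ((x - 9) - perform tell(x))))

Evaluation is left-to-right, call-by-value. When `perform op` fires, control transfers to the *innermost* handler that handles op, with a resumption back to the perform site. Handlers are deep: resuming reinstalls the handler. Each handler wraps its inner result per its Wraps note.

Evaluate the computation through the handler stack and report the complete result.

Working:
tell(48) @ H0 ⇒ log+=48
tell(0) @ H0 ⇒ log+=0
H0 returns (53, (48, 0))
H1 returns (53, (48, 0))
H2 returns [(53, (48, 0))]
= [(53, (48, 0))]

Answer: [(53, (48, 0))]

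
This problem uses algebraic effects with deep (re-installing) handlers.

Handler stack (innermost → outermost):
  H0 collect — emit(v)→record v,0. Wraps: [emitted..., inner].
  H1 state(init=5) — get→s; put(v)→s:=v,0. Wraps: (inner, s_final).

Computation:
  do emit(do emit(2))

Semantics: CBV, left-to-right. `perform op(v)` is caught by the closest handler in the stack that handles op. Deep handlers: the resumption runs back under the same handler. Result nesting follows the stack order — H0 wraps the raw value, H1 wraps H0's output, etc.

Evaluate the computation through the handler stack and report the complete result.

Answer: ([2, 0, 0], 5)

Evaluation trace:
emit(2) @ H0 ⇒ out+=2
emit(0) @ H0 ⇒ out+=0
H0 returns [2, 0, 0]
H1 returns ([2, 0, 0], 5)
= ([2, 0, 0], 5)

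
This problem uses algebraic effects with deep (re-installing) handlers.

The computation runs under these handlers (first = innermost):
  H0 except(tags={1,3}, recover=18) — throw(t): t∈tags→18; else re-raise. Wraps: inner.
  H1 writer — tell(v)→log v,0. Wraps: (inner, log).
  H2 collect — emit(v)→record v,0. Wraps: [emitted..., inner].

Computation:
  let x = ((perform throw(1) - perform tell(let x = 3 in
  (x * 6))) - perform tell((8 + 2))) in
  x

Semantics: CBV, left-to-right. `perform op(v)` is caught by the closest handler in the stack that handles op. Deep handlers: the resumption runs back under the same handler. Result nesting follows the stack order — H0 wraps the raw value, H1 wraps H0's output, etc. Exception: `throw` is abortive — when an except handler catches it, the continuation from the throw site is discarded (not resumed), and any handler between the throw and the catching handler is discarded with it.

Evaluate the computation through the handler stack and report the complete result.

Answer: [(18, ())]

Working:
throw(1) @ H0 caught ⇒ 18
H1 returns (18, ())
H2 returns [(18, ())]
= [(18, ())]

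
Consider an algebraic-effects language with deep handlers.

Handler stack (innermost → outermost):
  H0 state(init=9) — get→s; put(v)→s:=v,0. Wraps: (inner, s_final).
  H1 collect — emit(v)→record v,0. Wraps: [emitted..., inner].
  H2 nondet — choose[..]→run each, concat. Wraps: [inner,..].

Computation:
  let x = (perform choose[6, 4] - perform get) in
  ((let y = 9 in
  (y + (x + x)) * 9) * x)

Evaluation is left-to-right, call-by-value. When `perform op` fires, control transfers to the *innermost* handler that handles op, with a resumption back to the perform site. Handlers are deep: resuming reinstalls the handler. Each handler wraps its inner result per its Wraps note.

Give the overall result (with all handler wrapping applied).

Answer: [[(-81, 9)], [(45, 9)]]

Step-by-step:
choose[6, 4] @ H2
  branch[0] choose=6:
    get @ H0 ⇒ 9
    H0 returns (-81, 9)
    H1 returns [(-81, 9)]
    H2 returns [[(-81, 9)]]
  branch[1] choose=4:
    get @ H0 ⇒ 9
    H0 returns (45, 9)
    H1 returns [(45, 9)]
    H2 returns [[(45, 9)]]
= [[(-81, 9)], [(45, 9)]]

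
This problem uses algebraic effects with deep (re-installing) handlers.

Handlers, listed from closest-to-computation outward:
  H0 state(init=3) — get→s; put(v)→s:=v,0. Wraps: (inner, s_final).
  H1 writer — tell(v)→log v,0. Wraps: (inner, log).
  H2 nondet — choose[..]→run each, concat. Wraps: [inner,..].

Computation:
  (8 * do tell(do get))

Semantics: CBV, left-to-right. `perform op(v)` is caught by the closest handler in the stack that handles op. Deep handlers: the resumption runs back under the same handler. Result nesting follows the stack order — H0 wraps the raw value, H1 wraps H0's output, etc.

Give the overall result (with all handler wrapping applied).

Evaluation trace:
get @ H0 ⇒ 3
tell(3) @ H1 ⇒ log+=3
H0 returns (0, 3)
H1 returns ((0, 3), (3))
H2 returns [((0, 3), (3))]
= [((0, 3), (3))]

Answer: [((0, 3), (3))]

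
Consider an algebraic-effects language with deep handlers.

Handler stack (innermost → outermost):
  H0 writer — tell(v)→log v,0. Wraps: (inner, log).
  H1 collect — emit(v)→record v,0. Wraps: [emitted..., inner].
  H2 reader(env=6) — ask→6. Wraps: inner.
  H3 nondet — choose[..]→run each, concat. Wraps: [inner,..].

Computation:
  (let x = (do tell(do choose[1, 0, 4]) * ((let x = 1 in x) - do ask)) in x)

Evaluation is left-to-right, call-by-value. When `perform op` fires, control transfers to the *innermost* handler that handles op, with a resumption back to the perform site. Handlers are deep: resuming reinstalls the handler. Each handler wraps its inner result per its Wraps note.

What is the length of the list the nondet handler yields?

Evaluation trace:
choose[1, 0, 4] @ H3
  branch[0] choose=1:
    tell(1) @ H0 ⇒ log+=1
    ask @ H2 ⇒ 6
    H0 returns (0, (1))
    H1 returns [(0, (1))]
    H2 returns [(0, (1))]
    H3 returns [[(0, (1))]]
  branch[1] choose=0:
    tell(0) @ H0 ⇒ log+=0
    ask @ H2 ⇒ 6
    H0 returns (0, (0))
    H1 returns [(0, (0))]
    H2 returns [(0, (0))]
    H3 returns [[(0, (0))]]
  branch[2] choose=4:
    tell(4) @ H0 ⇒ log+=4
    ask @ H2 ⇒ 6
    H0 returns (0, (4))
    H1 returns [(0, (4))]
    H2 returns [(0, (4))]
    H3 returns [[(0, (4))]]
= [[(0, (1))], [(0, (0))], [(0, (4))]]

Answer: 3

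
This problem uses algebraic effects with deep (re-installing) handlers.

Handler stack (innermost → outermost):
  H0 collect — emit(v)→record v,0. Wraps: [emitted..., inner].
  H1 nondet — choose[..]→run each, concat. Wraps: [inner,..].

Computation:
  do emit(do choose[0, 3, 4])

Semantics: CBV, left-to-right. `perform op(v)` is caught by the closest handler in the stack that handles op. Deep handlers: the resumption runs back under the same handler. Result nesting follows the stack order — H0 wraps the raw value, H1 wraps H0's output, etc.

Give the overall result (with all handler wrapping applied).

Answer: [[0, 0], [3, 0], [4, 0]]

Step-by-step:
choose[0, 3, 4] @ H1
  branch[0] choose=0:
    emit(0) @ H0 ⇒ out+=0
    H0 returns [0, 0]
    H1 returns [[0, 0]]
  branch[1] choose=3:
    emit(3) @ H0 ⇒ out+=3
    H0 returns [3, 0]
    H1 returns [[3, 0]]
  branch[2] choose=4:
    emit(4) @ H0 ⇒ out+=4
    H0 returns [4, 0]
    H1 returns [[4, 0]]
= [[0, 0], [3, 0], [4, 0]]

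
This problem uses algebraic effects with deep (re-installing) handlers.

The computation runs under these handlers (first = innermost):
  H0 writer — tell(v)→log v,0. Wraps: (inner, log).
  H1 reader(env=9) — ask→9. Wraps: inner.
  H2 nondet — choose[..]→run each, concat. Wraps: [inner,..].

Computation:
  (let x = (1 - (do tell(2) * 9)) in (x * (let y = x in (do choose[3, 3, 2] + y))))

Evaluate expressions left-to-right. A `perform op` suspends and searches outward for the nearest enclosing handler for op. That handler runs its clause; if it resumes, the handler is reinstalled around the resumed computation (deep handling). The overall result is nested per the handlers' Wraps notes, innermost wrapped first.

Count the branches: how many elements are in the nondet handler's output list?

Step-by-step:
tell(2) @ H0 ⇒ log+=2
choose[3, 3, 2] @ H2
  branch[0] choose=3:
    H0 returns (4, (2))
    H1 returns (4, (2))
    H2 returns [(4, (2))]
  branch[1] choose=3:
    H0 returns (4, (2))
    H1 returns (4, (2))
    H2 returns [(4, (2))]
  branch[2] choose=2:
    H0 returns (3, (2))
    H1 returns (3, (2))
    H2 returns [(3, (2))]
= [(4, (2)), (4, (2)), (3, (2))]

Answer: 3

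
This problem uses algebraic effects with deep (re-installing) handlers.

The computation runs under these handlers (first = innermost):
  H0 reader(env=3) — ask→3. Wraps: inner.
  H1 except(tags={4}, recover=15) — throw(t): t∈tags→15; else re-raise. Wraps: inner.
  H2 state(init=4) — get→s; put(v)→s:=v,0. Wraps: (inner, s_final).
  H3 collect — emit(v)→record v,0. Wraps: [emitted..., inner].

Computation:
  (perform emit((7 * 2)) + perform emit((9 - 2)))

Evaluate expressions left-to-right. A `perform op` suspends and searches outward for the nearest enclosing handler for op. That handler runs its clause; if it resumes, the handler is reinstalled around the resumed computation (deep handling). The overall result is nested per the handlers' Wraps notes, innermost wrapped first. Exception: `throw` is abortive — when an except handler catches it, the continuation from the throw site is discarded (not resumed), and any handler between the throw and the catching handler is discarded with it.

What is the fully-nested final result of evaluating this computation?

Answer: [14, 7, (0, 4)]

Evaluation trace:
emit(14) @ H3 ⇒ out+=14
emit(7) @ H3 ⇒ out+=7
H0 returns 0
H1 returns 0
H2 returns (0, 4)
H3 returns [14, 7, (0, 4)]
= [14, 7, (0, 4)]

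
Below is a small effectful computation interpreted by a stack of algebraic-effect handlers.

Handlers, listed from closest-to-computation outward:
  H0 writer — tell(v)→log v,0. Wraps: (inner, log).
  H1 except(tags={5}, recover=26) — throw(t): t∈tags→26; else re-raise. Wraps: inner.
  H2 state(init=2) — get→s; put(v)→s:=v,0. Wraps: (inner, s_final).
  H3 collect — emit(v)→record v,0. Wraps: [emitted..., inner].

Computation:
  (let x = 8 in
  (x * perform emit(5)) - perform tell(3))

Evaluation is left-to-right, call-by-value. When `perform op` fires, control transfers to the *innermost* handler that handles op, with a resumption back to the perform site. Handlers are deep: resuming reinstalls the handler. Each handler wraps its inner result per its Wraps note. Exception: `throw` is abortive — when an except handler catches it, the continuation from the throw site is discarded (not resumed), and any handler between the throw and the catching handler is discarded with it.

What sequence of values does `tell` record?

Answer: (3)

Step-by-step:
emit(5) @ H3 ⇒ out+=5
tell(3) @ H0 ⇒ log+=3
H0 returns (0, (3))
H1 returns (0, (3))
H2 returns ((0, (3)), 2)
H3 returns [5, ((0, (3)), 2)]
= [5, ((0, (3)), 2)]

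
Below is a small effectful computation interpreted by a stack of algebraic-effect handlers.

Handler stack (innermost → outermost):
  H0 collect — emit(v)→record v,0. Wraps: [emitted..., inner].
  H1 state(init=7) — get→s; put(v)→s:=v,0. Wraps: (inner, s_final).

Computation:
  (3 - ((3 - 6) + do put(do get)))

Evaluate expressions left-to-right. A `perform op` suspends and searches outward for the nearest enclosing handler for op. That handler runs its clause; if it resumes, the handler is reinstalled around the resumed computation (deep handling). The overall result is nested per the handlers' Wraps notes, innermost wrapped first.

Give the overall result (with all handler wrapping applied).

Step-by-step:
get @ H1 ⇒ 7
put(7) @ H1 ⇒ s:=7
H0 returns [6]
H1 returns ([6], 7)
= ([6], 7)

Answer: ([6], 7)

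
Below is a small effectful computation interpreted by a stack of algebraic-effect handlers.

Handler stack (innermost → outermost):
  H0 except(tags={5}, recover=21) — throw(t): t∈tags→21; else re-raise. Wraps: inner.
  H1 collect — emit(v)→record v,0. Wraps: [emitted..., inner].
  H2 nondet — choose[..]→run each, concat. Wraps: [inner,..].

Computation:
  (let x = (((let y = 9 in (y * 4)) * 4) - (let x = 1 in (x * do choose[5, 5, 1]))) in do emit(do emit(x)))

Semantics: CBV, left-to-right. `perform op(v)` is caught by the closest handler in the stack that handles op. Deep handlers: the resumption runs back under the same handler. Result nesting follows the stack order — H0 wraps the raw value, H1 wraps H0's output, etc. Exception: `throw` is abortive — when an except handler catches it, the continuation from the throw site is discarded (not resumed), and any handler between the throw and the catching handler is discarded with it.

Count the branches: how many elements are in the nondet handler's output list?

Answer: 3

Evaluation trace:
choose[5, 5, 1] @ H2
  branch[0] choose=5:
    emit(139) @ H1 ⇒ out+=139
    emit(0) @ H1 ⇒ out+=0
    H0 returns 0
    H1 returns [139, 0, 0]
    H2 returns [[139, 0, 0]]
  branch[1] choose=5:
    emit(139) @ H1 ⇒ out+=139
    emit(0) @ H1 ⇒ out+=0
    H0 returns 0
    H1 returns [139, 0, 0]
    H2 returns [[139, 0, 0]]
  branch[2] choose=1:
    emit(143) @ H1 ⇒ out+=143
    emit(0) @ H1 ⇒ out+=0
    H0 returns 0
    H1 returns [143, 0, 0]
    H2 returns [[143, 0, 0]]
= [[139, 0, 0], [139, 0, 0], [143, 0, 0]]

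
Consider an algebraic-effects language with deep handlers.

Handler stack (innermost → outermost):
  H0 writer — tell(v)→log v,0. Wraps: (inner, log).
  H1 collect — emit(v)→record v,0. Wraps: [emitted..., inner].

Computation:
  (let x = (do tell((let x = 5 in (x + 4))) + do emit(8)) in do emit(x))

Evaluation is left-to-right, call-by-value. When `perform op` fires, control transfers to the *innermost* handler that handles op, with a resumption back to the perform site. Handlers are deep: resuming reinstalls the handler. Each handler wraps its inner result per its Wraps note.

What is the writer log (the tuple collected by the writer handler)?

Answer: (9)

Evaluation trace:
tell(9) @ H0 ⇒ log+=9
emit(8) @ H1 ⇒ out+=8
emit(0) @ H1 ⇒ out+=0
H0 returns (0, (9))
H1 returns [8, 0, (0, (9))]
= [8, 0, (0, (9))]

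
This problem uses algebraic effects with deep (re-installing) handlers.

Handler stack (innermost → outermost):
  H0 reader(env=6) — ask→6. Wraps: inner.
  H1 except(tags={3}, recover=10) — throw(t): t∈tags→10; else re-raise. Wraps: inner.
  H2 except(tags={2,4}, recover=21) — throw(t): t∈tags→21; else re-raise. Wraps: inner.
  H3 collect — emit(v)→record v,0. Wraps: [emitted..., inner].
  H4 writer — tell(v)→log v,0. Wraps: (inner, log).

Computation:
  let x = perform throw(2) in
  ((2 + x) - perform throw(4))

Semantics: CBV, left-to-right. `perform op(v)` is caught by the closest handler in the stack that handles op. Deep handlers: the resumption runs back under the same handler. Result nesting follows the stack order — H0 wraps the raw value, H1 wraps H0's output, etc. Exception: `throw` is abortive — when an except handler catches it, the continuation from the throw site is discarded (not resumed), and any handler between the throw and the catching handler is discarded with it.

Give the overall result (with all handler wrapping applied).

Working:
throw(2) @ H1 re-raised
throw(2) @ H2 caught ⇒ 21
H3 returns [21]
H4 returns ([21], ())
= ([21], ())

Answer: ([21], ())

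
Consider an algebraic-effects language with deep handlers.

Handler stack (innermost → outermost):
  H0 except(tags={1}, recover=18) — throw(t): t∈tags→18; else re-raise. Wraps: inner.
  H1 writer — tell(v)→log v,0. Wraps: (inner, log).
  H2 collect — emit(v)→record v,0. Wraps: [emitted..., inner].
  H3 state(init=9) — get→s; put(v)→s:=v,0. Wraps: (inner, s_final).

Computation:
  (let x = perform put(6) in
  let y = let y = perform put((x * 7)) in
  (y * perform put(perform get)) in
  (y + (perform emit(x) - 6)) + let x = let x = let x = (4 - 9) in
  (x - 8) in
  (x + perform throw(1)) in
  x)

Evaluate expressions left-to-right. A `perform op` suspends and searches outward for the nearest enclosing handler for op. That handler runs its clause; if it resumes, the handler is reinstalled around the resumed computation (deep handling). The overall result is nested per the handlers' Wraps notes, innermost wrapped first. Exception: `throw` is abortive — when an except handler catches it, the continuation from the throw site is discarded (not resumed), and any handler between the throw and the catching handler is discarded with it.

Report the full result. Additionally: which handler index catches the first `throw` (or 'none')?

Answer: ([0, (18, ())], 0) ; first throw caught by: H0

Evaluation trace:
put(6) @ H3 ⇒ s:=6
put(0) @ H3 ⇒ s:=0
get @ H3 ⇒ 0
put(0) @ H3 ⇒ s:=0
emit(0) @ H2 ⇒ out+=0
throw(1) @ H0 caught ⇒ 18
H1 returns (18, ())
H2 returns [0, (18, ())]
H3 returns ([0, (18, ())], 0)
= ([0, (18, ())], 0)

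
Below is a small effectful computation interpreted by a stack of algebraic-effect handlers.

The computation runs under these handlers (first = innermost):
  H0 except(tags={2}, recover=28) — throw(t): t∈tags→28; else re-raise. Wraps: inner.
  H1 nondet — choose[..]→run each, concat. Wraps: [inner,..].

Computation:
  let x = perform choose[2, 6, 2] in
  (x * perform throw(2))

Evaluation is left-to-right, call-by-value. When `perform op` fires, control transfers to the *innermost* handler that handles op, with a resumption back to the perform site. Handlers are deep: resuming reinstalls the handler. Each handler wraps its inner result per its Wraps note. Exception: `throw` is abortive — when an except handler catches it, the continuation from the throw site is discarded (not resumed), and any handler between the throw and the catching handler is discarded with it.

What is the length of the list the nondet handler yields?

Working:
choose[2, 6, 2] @ H1
  branch[0] choose=2:
    throw(2) @ H0 caught ⇒ 28
    H1 returns [28]
  branch[1] choose=6:
    throw(2) @ H0 caught ⇒ 28
    H1 returns [28]
  branch[2] choose=2:
    throw(2) @ H0 caught ⇒ 28
    H1 returns [28]
= [28, 28, 28]

Answer: 3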